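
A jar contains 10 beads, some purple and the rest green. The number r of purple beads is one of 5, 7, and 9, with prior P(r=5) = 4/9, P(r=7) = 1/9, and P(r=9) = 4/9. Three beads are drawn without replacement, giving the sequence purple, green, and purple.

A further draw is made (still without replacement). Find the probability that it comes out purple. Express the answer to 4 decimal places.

The likelihood of the observed sequence under each hypothesis: P(data | r = 5) = (5/10)(5/9)(4/8) = 0.13889; P(data | r = 7) = (7/10)(3/9)(6/8) = 0.175; P(data | r = 9) = (9/10)(1/9)(8/8) = 0.1.
The prior-weighted likelihoods are 4/9 · 0.13889 = 0.061728, 1/9 · 0.175 = 0.019444, 4/9 · 0.1 = 0.044444; with total 0.12562.
Normalising, the posterior is P(r = 5 | data) = 0.4914, P(r = 7 | data) = 0.15479, P(r = 9 | data) = 0.35381.
The predictive probability is P(purple next | data) = (3/7)(0.4914) + (5/7)(0.15479) + (1)(0.35381) = 0.67497.

0.6750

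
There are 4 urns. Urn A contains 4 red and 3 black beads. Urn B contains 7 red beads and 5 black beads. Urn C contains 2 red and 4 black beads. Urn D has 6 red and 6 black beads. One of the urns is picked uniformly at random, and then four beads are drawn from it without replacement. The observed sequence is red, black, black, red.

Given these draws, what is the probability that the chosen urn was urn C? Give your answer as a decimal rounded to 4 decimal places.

0.2231

Compute the likelihood of the observed sequence for each case: P(data | urn A) = (4/7)(3/6)(2/5)(3/4) = 0.085714; P(data | urn B) = (7/12)(5/11)(4/10)(6/9) = 0.070707; P(data | urn C) = (2/6)(4/5)(3/4)(1/3) = 0.066667; P(data | urn D) = (6/12)(6/11)(5/10)(5/9) = 0.075758.
Multiplying each by its prior: 1/4 · 0.085714 = 0.021429, 1/4 · 0.070707 = 0.017677, 1/4 · 0.066667 = 0.016667, 1/4 · 0.075758 = 0.018939; summing to 0.074711.
Therefore the posterior P(urn C | data) = (0.016667) / (0.074711) = 0.22308.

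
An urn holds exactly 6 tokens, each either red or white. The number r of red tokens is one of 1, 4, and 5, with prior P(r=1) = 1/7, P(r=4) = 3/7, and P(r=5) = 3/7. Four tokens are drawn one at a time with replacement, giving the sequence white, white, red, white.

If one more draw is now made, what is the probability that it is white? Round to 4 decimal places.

The likelihood of the observed sequence under each hypothesis: P(data | r = 1) = (5/6)(5/6)(1/6)(5/6) = 0.096451; P(data | r = 4) = (2/6)(2/6)(4/6)(2/6) = 0.024691; P(data | r = 5) = (1/6)(1/6)(5/6)(1/6) = 0.003858.
The prior-weighted likelihoods are 1/7 · 0.096451 = 0.013779, 3/7 · 0.024691 = 0.010582, 3/7 · 0.003858 = 0.0016534; summing to 0.026014.
Dividing through by the total gives posterior P(r = 1 | data) = 0.52966, P(r = 4 | data) = 0.40678, P(r = 5 | data) = 0.063559.
The predictive probability is P(white next | data) = (5/6)(0.52966) + (1/3)(0.40678) + (1/6)(0.063559) = 0.58757.

0.5876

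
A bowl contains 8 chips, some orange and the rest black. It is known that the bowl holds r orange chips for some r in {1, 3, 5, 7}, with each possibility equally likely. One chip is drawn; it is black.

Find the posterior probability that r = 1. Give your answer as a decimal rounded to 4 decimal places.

0.4375

For each hypothesis, P(data | H) works out to: P(data | r = 1) = (7/8) = 7/8; P(data | r = 3) = (5/8) = 5/8; P(data | r = 5) = (3/8) = 3/8; P(data | r = 7) = (1/8) = 1/8.
Weighting by the prior gives 1/4 · 7/8 = 7/32, 1/4 · 5/8 = 5/32, 1/4 · 3/8 = 3/32, 1/4 · 1/8 = 1/32; summing to 1/2.
By Bayes' rule, P(r = 1 | data) = (7/32) / (1/2) = 7/16.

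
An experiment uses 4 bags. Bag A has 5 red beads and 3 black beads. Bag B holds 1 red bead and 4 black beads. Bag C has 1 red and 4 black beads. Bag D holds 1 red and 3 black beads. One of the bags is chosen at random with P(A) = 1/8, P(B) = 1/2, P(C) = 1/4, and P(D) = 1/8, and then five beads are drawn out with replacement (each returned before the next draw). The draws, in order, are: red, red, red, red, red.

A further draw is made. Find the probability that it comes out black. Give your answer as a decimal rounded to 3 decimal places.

0.387

For each hypothesis, P(data | H) works out to: P(data | bag A) = (5/8)(5/8)(5/8)(5/8)(5/8) = 0.095367; P(data | bag B) = (1/5)(1/5)(1/5)(1/5)(1/5) = 0.00032; P(data | bag C) = (1/5)(1/5)(1/5)(1/5)(1/5) = 0.00032; P(data | bag D) = (1/4)(1/4)(1/4)(1/4)(1/4) = 0.00097656.
The prior-weighted likelihoods are 1/8 · 0.095367 = 0.011921, 1/2 · 0.00032 = 0.00016, 1/4 · 0.00032 = 8e-05, 1/8 · 0.00097656 = 0.00012207; with total 0.012283.
Normalising, the posterior is P(bag A | data) = 0.97052, P(bag B | data) = 0.013026, P(bag C | data) = 0.0065131, P(bag D | data) = 0.0099382.
The predictive probability is P(black next | data) = (3/8)(0.97052) + (4/5)(0.013026) + (4/5)(0.0065131) + (3/4)(0.0099382) = 0.38703.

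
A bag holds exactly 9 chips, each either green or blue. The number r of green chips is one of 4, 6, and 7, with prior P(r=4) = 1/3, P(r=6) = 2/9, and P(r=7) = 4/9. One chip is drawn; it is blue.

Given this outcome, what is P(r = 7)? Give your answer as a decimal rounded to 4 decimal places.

0.2759

For each hypothesis, P(data | H) works out to: P(data | r = 4) = (5/9) = 5/9; P(data | r = 6) = (3/9) = 1/3; P(data | r = 7) = (2/9) = 2/9.
The prior-weighted likelihoods are 1/3 · 5/9 = 5/27, 2/9 · 1/3 = 2/27, 4/9 · 2/9 = 8/81; these sum to 29/81.
So P(r = 7 | data) = (8/81) / (29/81) = 8/29.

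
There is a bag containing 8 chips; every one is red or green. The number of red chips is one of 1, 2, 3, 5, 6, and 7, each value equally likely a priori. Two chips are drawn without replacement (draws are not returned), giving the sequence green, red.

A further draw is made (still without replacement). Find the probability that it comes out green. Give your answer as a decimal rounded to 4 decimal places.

0.5000

Under each hypothesis, the probability of the observed sequence is: P(data | r = 1) = (7/8)(1/7) = 1/8; P(data | r = 2) = (6/8)(2/7) = 3/14; P(data | r = 3) = (5/8)(3/7) = 15/56; P(data | r = 5) = (3/8)(5/7) = 15/56; P(data | r = 6) = (2/8)(6/7) = 3/14; P(data | r = 7) = (1/8)(7/7) = 1/8.
Multiplying each by its prior: 1/6 · 1/8 = 1/48, 1/6 · 3/14 = 1/28, 1/6 · 15/56 = 5/112, 1/6 · 15/56 = 5/112, 1/6 · 3/14 = 1/28, 1/6 · 1/8 = 1/48; these sum to 17/84.
Dividing through by the total gives posterior P(r = 1 | data) = 7/68, P(r = 2 | data) = 3/17, P(r = 3 | data) = 15/68, P(r = 5 | data) = 15/68, P(r = 6 | data) = 3/17, P(r = 7 | data) = 7/68.
The predictive probability is P(green next | data) = (1)(7/68) + (5/6)(3/17) + (2/3)(15/68) + (1/3)(15/68) + (1/6)(3/17) + (0)(7/68) = 1/2.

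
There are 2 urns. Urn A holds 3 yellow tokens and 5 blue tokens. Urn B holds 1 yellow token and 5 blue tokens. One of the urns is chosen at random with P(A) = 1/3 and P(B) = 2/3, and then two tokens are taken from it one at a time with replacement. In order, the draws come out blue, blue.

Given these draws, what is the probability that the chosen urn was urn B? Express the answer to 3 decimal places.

The likelihood of the observed sequence under each hypothesis: P(data | urn A) = (5/8)(5/8) = 0.39062; P(data | urn B) = (5/6)(5/6) = 0.69444.
Multiplying each by its prior: 1/3 · 0.39062 = 0.13021, 2/3 · 0.69444 = 0.46296; with total 0.59317.
By Bayes' rule, P(urn B | data) = (0.46296) / (0.59317) = 0.78049.

0.780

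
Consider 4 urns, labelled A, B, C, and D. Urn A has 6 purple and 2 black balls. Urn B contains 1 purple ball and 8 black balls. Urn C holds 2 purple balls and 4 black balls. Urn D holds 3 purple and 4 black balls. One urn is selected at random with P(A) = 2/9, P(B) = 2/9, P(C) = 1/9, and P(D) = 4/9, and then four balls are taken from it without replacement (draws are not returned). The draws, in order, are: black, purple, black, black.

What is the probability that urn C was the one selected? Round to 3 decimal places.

0.191

Compute the likelihood of the observed sequence for each case: P(data | urn A) = (2/8)(6/7)(1/6)(0/5) = 0; P(data | urn B) = (8/9)(1/8)(7/7)(6/6) = 1/9; P(data | urn C) = (4/6)(2/5)(3/4)(2/3) = 2/15; P(data | urn D) = (4/7)(3/6)(3/5)(2/4) = 3/35.
The prior-weighted likelihoods are 2/9 · 0 = 0, 2/9 · 1/9 = 2/81, 1/9 · 2/15 = 2/135, 4/9 · 3/35 = 4/105; these sum to 44/567.
Hence P(urn C | data) = (2/135) / (44/567) = 21/110.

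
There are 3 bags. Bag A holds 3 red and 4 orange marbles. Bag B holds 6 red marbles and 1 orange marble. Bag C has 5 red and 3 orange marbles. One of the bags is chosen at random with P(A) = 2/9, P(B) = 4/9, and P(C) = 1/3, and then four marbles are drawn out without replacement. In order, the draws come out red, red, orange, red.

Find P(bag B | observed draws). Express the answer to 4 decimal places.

0.6015

The likelihood of the observed sequence under each hypothesis: P(data | bag A) = (3/7)(2/6)(4/5)(1/4) = 1/35; P(data | bag B) = (6/7)(5/6)(1/5)(4/4) = 1/7; P(data | bag C) = (5/8)(4/7)(3/6)(3/5) = 3/28.
The prior-weighted likelihoods are 2/9 · 1/35 = 2/315, 4/9 · 1/7 = 4/63, 1/3 · 3/28 = 1/28; summing to 19/180.
So P(bag B | data) = (4/63) / (19/180) = 80/133.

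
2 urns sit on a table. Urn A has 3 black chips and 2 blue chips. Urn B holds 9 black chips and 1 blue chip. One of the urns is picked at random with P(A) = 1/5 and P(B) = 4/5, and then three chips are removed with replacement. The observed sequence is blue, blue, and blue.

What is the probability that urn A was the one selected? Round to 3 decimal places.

0.941

For each hypothesis, P(data | H) works out to: P(data | urn A) = (2/5)(2/5)(2/5) = 0.064; P(data | urn B) = (1/10)(1/10)(1/10) = 0.001.
Multiplying each by its prior: 1/5 · 0.064 = 0.0128, 4/5 · 0.001 = 0.0008; with total 0.0136.
Therefore the posterior P(urn A | data) = (0.0128) / (0.0136) = 0.94118.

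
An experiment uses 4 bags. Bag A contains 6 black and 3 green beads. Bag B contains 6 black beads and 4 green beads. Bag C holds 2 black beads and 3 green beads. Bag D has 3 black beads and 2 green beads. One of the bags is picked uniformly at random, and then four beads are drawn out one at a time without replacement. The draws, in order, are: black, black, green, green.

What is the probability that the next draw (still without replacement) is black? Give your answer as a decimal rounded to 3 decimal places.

Compute the likelihood of the observed sequence for each case: P(data | bag A) = (6/9)(5/8)(3/7)(2/6) = 0.059524; P(data | bag B) = (6/10)(5/9)(4/8)(3/7) = 0.071429; P(data | bag C) = (2/5)(1/4)(3/3)(2/2) = 0.1; P(data | bag D) = (3/5)(2/4)(2/3)(1/2) = 0.1.
Weighting by the prior gives 1/4 · 0.059524 = 0.014881, 1/4 · 0.071429 = 0.017857, 1/4 · 0.1 = 0.025, 1/4 · 0.1 = 0.025; these sum to 0.082738.
Dividing through by the total gives posterior P(bag A | data) = 0.17986, P(bag B | data) = 0.21583, P(bag C | data) = 0.30216, P(bag D | data) = 0.30216.
So P(black next | data) = Σ P(black next | H) P(H | data) = (4/5)(0.17986) + (2/3)(0.21583) + (0)(0.30216) + (1)(0.30216) = 0.58993.

0.590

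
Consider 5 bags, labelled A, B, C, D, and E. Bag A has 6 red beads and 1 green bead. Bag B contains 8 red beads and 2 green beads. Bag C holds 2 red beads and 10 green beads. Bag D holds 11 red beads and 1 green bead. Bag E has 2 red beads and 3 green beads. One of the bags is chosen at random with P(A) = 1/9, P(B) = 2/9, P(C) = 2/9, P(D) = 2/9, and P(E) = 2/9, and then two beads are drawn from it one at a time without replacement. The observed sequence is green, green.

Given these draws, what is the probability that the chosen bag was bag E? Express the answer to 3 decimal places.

Compute the likelihood of the observed sequence for each case: P(data | bag A) = (1/7)(0/6) = 0; P(data | bag B) = (2/10)(1/9) = 0.022222; P(data | bag C) = (10/12)(9/11) = 0.68182; P(data | bag D) = (1/12)(0/11) = 0; P(data | bag E) = (3/5)(2/4) = 0.3.
The prior-weighted likelihoods are 1/9 · 0 = 0, 2/9 · 0.022222 = 0.0049383, 2/9 · 0.68182 = 0.15152, 2/9 · 0 = 0, 2/9 · 0.3 = 0.066667; with total 0.22312.
By Bayes' rule, P(bag E | data) = (0.066667) / (0.22312) = 0.29879.

0.299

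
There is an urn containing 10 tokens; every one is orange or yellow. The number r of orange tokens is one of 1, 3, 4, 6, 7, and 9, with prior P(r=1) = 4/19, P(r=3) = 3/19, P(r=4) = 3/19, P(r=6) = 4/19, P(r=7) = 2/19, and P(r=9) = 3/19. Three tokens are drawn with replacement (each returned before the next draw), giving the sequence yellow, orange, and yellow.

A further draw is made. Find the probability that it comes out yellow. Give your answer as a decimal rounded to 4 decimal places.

0.6076

The likelihood of the observed sequence under each hypothesis: P(data | r = 1) = (9/10)(1/10)(9/10) = 0.081; P(data | r = 3) = (7/10)(3/10)(7/10) = 0.147; P(data | r = 4) = (6/10)(4/10)(6/10) = 0.144; P(data | r = 6) = (4/10)(6/10)(4/10) = 0.096; P(data | r = 7) = (3/10)(7/10)(3/10) = 0.063; P(data | r = 9) = (1/10)(9/10)(1/10) = 0.009.
The prior-weighted likelihoods are 4/19 · 0.081 = 0.017053, 3/19 · 0.147 = 0.023211, 3/19 · 0.144 = 0.022737, 4/19 · 0.096 = 0.020211, 2/19 · 0.063 = 0.0066316, 3/19 · 0.009 = 0.0014211; summing to 0.091263.
Normalising, the posterior is P(r = 1 | data) = 0.18685, P(r = 3 | data) = 0.25433, P(r = 4 | data) = 0.24913, P(r = 6 | data) = 0.22145, P(r = 7 | data) = 0.072664, P(r = 9 | data) = 0.015571.
Averaging over the posterior, P(yellow next | data) = (9/10)(0.18685) + (7/10)(0.25433) + (3/5)(0.24913) + (2/5)(0.22145) + (3/10)(0.072664) + (1/10)(0.015571) = 0.60761.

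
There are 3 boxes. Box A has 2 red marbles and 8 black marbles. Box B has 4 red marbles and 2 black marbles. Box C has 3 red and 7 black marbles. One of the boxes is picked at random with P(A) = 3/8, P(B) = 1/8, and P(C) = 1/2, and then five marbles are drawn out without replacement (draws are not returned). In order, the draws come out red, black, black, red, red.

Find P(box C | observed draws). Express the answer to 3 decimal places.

Compute the likelihood of the observed sequence for each case: P(data | box A) = (2/10)(8/9)(7/8)(1/7)(0/6) = 0; P(data | box B) = (4/6)(2/5)(1/4)(3/3)(2/2) = 1/15; P(data | box C) = (3/10)(7/9)(6/8)(2/7)(1/6) = 1/120.
Multiplying each by its prior: 3/8 · 0 = 0, 1/8 · 1/15 = 1/120, 1/2 · 1/120 = 1/240; with total 1/80.
Hence P(box C | data) = (1/240) / (1/80) = 1/3.

0.333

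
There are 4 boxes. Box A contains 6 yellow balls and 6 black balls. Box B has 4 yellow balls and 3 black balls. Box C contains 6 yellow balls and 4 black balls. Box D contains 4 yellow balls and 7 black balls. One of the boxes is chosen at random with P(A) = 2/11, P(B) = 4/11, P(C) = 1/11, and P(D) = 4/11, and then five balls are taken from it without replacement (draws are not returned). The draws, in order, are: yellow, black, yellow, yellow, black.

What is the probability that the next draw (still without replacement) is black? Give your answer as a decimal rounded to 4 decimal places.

Under each hypothesis, the probability of the observed sequence is: P(data | box A) = (6/12)(6/11)(5/10)(4/9)(5/8) = 0.037879; P(data | box B) = (4/7)(3/6)(3/5)(2/4)(2/3) = 0.057143; P(data | box C) = (6/10)(4/9)(5/8)(4/7)(3/6) = 0.047619; P(data | box D) = (4/11)(7/10)(3/9)(2/8)(6/7) = 0.018182.
Weighting by the prior gives 2/11 · 0.037879 = 0.0068871, 4/11 · 0.057143 = 0.020779, 1/11 · 0.047619 = 0.004329, 4/11 · 0.018182 = 0.0066116; these sum to 0.038607.
The posterior is then P(box A | data) = 0.17839, P(box B | data) = 0.53823, P(box C | data) = 0.11213, P(box D | data) = 0.17125.
The predictive probability is P(black next | data) = (4/7)(0.17839) + (1/2)(0.53823) + (2/5)(0.11213) + (5/6)(0.17125) = 0.55861.

0.5586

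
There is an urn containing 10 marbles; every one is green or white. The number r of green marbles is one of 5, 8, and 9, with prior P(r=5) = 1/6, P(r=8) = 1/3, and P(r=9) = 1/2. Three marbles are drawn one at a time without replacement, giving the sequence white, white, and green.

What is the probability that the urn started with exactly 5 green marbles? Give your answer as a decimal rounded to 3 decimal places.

0.758

The likelihood of the observed sequence under each hypothesis: P(data | r = 5) = (5/10)(4/9)(5/8) = 5/36; P(data | r = 8) = (2/10)(1/9)(8/8) = 1/45; P(data | r = 9) = (1/10)(0/9) = 0.
Multiplying each by its prior: 1/6 · 5/36 = 5/216, 1/3 · 1/45 = 1/135, 1/2 · 0 = 0; summing to 11/360.
Therefore the posterior P(r = 5 | data) = (5/216) / (11/360) = 25/33.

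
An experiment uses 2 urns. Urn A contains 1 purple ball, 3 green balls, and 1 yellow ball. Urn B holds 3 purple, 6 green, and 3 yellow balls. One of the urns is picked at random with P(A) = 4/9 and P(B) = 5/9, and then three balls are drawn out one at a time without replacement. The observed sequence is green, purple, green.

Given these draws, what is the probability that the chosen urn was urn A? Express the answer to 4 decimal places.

For each hypothesis, P(data | H) works out to: P(data | urn A) = (3/5)(1/4)(2/3) = 0.1; P(data | urn B) = (6/12)(3/11)(5/10) = 0.068182.
Weighting by the prior gives 4/9 · 0.1 = 0.044444, 5/9 · 0.068182 = 0.037879; summing to 0.082323.
So P(urn A | data) = (0.044444) / (0.082323) = 0.53988.

0.5399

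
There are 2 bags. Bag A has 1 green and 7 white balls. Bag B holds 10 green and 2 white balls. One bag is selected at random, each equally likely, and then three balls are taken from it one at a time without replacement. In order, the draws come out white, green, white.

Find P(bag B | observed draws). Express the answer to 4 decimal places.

For each hypothesis, P(data | H) works out to: P(data | bag A) = (7/8)(1/7)(6/6) = 1/8; P(data | bag B) = (2/12)(10/11)(1/10) = 1/66.
Weighting by the prior gives 1/2 · 1/8 = 1/16, 1/2 · 1/66 = 1/132; these sum to 37/528.
By Bayes' rule, P(bag B | data) = (1/132) / (37/528) = 4/37.

0.1081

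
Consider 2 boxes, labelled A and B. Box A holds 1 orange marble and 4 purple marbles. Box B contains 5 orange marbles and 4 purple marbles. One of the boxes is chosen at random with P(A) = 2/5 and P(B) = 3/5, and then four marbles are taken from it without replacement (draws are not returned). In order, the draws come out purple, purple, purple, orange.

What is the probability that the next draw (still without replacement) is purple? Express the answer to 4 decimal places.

The likelihood of the observed sequence under each hypothesis: P(data | box A) = (4/5)(3/4)(2/3)(1/2) = 0.2; P(data | box B) = (4/9)(3/8)(2/7)(5/6) = 0.039683.
Weighting by the prior gives 2/5 · 0.2 = 0.08, 3/5 · 0.039683 = 0.02381; with total 0.10381.
Dividing through by the total gives posterior P(box A | data) = 0.77064, P(box B | data) = 0.22936.
Averaging over the posterior, P(purple next | data) = (1)(0.77064) + (1/5)(0.22936) = 0.81651.

0.8165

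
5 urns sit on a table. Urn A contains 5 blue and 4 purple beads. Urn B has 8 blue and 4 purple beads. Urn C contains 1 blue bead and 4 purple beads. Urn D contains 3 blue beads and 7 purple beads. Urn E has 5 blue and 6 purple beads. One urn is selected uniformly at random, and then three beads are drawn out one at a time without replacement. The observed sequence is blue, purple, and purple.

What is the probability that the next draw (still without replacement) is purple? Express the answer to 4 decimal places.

Compute the likelihood of the observed sequence for each case: P(data | urn A) = (5/9)(4/8)(3/7) = 0.11905; P(data | urn B) = (8/12)(4/11)(3/10) = 0.072727; P(data | urn C) = (1/5)(4/4)(3/3) = 0.2; P(data | urn D) = (3/10)(7/9)(6/8) = 0.175; P(data | urn E) = (5/11)(6/10)(5/9) = 0.15152.
The prior-weighted likelihoods are 1/5 · 0.11905 = 0.02381, 1/5 · 0.072727 = 0.014545, 1/5 · 0.2 = 0.04, 1/5 · 0.175 = 0.035, 1/5 · 0.15152 = 0.030303; these sum to 0.14366.
The posterior is then P(urn A | data) = 0.16574, P(urn B | data) = 0.10125, P(urn C | data) = 0.27844, P(urn D | data) = 0.24363, P(urn E | data) = 0.21094.
Averaging over the posterior, P(purple next | data) = (1/3)(0.16574) + (2/9)(0.10125) + (1)(0.27844) + (5/7)(0.24363) + (1/2)(0.21094) = 0.63568.

0.6357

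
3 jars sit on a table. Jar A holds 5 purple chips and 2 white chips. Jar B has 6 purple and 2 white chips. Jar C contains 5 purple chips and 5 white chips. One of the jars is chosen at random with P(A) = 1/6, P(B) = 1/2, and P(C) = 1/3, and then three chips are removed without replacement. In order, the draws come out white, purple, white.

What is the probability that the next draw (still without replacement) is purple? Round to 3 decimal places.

0.725

The likelihood of the observed sequence under each hypothesis: P(data | jar A) = (2/7)(5/6)(1/5) = 0.047619; P(data | jar B) = (2/8)(6/7)(1/6) = 0.035714; P(data | jar C) = (5/10)(5/9)(4/8) = 0.13889.
Weighting by the prior gives 1/6 · 0.047619 = 0.0079365, 1/2 · 0.035714 = 0.017857, 1/3 · 0.13889 = 0.046296; with total 0.07209.
Dividing through by the total gives posterior P(jar A | data) = 0.11009, P(jar B | data) = 0.24771, P(jar C | data) = 0.6422.
The predictive probability is P(purple next | data) = (1)(0.11009) + (1)(0.24771) + (4/7)(0.6422) = 0.72477.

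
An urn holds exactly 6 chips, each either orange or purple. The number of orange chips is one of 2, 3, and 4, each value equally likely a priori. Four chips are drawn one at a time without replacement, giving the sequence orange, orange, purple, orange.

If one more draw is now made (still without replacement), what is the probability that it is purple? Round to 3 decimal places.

0.636

The likelihood of the observed sequence under each hypothesis: P(data | r = 2) = (2/6)(1/5)(4/4)(0/3) = 0; P(data | r = 3) = (3/6)(2/5)(3/4)(1/3) = 1/20; P(data | r = 4) = (4/6)(3/5)(2/4)(2/3) = 2/15.
Weighting by the prior gives 1/3 · 0 = 0, 1/3 · 1/20 = 1/60, 1/3 · 2/15 = 2/45; these sum to 11/180.
Dividing through by the total gives posterior P(r = 2 | data) = 0, P(r = 3 | data) = 3/11, P(r = 4 | data) = 8/11.
The predictive probability is P(purple next | data) = (1)(3/11) + (1/2)(8/11) = 7/11.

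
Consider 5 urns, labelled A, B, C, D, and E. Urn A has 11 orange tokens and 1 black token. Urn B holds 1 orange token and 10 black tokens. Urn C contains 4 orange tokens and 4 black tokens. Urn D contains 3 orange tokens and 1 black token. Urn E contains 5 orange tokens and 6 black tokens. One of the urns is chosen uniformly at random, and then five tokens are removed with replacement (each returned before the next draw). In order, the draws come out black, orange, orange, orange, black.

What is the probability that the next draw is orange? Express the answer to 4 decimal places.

The likelihood of the observed sequence under each hypothesis: P(data | urn A) = (1/12)(11/12)(11/12)(11/12)(1/12) = 0.005349; P(data | urn B) = (10/11)(1/11)(1/11)(1/11)(10/11) = 0.00062092; P(data | urn C) = (4/8)(4/8)(4/8)(4/8)(4/8) = 0.03125; P(data | urn D) = (1/4)(3/4)(3/4)(3/4)(1/4) = 0.026367; P(data | urn E) = (6/11)(5/11)(5/11)(5/11)(6/11) = 0.027941.
Multiplying each by its prior: 1/5 · 0.005349 = 0.0010698, 1/5 · 0.00062092 = 0.00012418, 1/5 · 0.03125 = 0.00625, 1/5 · 0.026367 = 0.0052734, 1/5 · 0.027941 = 0.0055883; with total 0.018306.
Dividing through by the total gives posterior P(urn A | data) = 0.058441, P(urn B | data) = 0.0067839, P(urn C | data) = 0.34142, P(urn D | data) = 0.28808, P(urn E | data) = 0.30528.
So P(orange next | data) = Σ P(orange next | H) P(H | data) = (11/12)(0.058441) + (1/11)(0.0067839) + (1/2)(0.34142) + (3/4)(0.28808) + (5/11)(0.30528) = 0.57972.

0.5797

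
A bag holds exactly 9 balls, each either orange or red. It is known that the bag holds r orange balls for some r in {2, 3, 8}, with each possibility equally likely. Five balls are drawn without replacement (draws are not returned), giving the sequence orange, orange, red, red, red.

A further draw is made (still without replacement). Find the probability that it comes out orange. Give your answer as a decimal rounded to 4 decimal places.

Under each hypothesis, the probability of the observed sequence is: P(data | r = 2) = (2/9)(1/8)(7/7)(6/6)(5/5) = 1/36; P(data | r = 3) = (3/9)(2/8)(6/7)(5/6)(4/5) = 1/21; P(data | r = 8) = (8/9)(7/8)(1/7)(0/6) = 0.
The prior-weighted likelihoods are 1/3 · 1/36 = 1/108, 1/3 · 1/21 = 1/63, 1/3 · 0 = 0; with total 19/756.
Normalising, the posterior is P(r = 2 | data) = 7/19, P(r = 3 | data) = 12/19, P(r = 8 | data) = 0.
Averaging over the posterior, P(orange next | data) = (0)(7/19) + (1/4)(12/19) = 3/19.

0.1579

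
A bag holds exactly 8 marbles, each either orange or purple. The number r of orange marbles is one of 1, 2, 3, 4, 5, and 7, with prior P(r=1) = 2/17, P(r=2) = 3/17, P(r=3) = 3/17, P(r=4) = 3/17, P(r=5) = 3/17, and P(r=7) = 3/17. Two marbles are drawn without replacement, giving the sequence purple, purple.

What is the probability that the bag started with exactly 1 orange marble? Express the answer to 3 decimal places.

Compute the likelihood of the observed sequence for each case: P(data | r = 1) = (7/8)(6/7) = 3/4; P(data | r = 2) = (6/8)(5/7) = 15/28; P(data | r = 3) = (5/8)(4/7) = 5/14; P(data | r = 4) = (4/8)(3/7) = 3/14; P(data | r = 5) = (3/8)(2/7) = 3/28; P(data | r = 7) = (1/8)(0/7) = 0.
The prior-weighted likelihoods are 2/17 · 3/4 = 3/34, 3/17 · 15/28 = 45/476, 3/17 · 5/14 = 15/238, 3/17 · 3/14 = 9/238, 3/17 · 3/28 = 9/476, 3/17 · 0 = 0; these sum to 36/119.
Hence P(r = 1 | data) = (3/34) / (36/119) = 7/24.

0.292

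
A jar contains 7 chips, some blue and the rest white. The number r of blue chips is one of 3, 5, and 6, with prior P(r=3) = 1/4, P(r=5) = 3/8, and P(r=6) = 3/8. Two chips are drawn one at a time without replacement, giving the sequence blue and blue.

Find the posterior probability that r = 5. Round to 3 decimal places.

0.370

Under each hypothesis, the probability of the observed sequence is: P(data | r = 3) = (3/7)(2/6) = 1/7; P(data | r = 5) = (5/7)(4/6) = 10/21; P(data | r = 6) = (6/7)(5/6) = 5/7.
Weighting by the prior gives 1/4 · 1/7 = 1/28, 3/8 · 10/21 = 5/28, 3/8 · 5/7 = 15/56; with total 27/56.
By Bayes' rule, P(r = 5 | data) = (5/28) / (27/56) = 10/27.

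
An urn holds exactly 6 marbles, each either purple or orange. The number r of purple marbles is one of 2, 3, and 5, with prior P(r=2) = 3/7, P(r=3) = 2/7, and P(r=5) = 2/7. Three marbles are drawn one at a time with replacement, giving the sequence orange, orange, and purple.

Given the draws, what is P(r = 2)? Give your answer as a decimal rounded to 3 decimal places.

0.600

For each hypothesis, P(data | H) works out to: P(data | r = 2) = (4/6)(4/6)(2/6) = 4/27; P(data | r = 3) = (3/6)(3/6)(3/6) = 1/8; P(data | r = 5) = (1/6)(1/6)(5/6) = 5/216.
Weighting by the prior gives 3/7 · 4/27 = 4/63, 2/7 · 1/8 = 1/28, 2/7 · 5/216 = 5/756; these sum to 20/189.
So P(r = 2 | data) = (4/63) / (20/189) = 3/5.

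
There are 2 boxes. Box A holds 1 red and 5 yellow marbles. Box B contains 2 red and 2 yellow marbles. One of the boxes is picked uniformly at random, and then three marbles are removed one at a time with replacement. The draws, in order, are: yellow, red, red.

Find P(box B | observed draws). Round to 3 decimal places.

0.844

Compute the likelihood of the observed sequence for each case: P(data | box A) = (5/6)(1/6)(1/6) = 5/216; P(data | box B) = (2/4)(2/4)(2/4) = 1/8.
Weighting by the prior gives 1/2 · 5/216 = 5/432, 1/2 · 1/8 = 1/16; with total 2/27.
Hence P(box B | data) = (1/16) / (2/27) = 27/32.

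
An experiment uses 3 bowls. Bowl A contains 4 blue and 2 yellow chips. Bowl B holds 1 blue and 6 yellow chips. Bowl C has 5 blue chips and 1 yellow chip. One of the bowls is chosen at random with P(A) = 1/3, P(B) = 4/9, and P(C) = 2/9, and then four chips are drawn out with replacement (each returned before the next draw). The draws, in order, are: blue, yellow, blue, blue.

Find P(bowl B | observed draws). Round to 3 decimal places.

0.020

Compute the likelihood of the observed sequence for each case: P(data | bowl A) = (4/6)(2/6)(4/6)(4/6) = 0.098765; P(data | bowl B) = (1/7)(6/7)(1/7)(1/7) = 0.002499; P(data | bowl C) = (5/6)(1/6)(5/6)(5/6) = 0.096451.
Weighting by the prior gives 1/3 · 0.098765 = 0.032922, 4/9 · 0.002499 = 0.0011106, 2/9 · 0.096451 = 0.021433; these sum to 0.055466.
Therefore the posterior P(bowl B | data) = (0.0011106) / (0.055466) = 0.020024.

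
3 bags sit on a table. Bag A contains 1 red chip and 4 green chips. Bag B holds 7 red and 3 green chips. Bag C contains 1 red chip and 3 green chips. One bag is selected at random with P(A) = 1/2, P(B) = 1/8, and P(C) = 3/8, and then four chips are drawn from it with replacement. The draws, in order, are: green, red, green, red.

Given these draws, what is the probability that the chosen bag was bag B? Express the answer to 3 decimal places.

Under each hypothesis, the probability of the observed sequence is: P(data | bag A) = (4/5)(1/5)(4/5)(1/5) = 0.0256; P(data | bag B) = (3/10)(7/10)(3/10)(7/10) = 0.0441; P(data | bag C) = (3/4)(1/4)(3/4)(1/4) = 0.035156.
Multiplying each by its prior: 1/2 · 0.0256 = 0.0128, 1/8 · 0.0441 = 0.0055125, 3/8 · 0.035156 = 0.013184; these sum to 0.031496.
Therefore the posterior P(bag B | data) = (0.0055125) / (0.031496) = 0.17502.

0.175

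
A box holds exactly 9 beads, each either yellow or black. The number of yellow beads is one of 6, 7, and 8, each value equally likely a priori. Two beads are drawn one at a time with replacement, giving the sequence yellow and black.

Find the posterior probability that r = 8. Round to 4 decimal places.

The likelihood of the observed sequence under each hypothesis: P(data | r = 6) = (6/9)(3/9) = 2/9; P(data | r = 7) = (7/9)(2/9) = 14/81; P(data | r = 8) = (8/9)(1/9) = 8/81.
The prior-weighted likelihoods are 1/3 · 2/9 = 2/27, 1/3 · 14/81 = 14/243, 1/3 · 8/81 = 8/243; with total 40/243.
Therefore the posterior P(r = 8 | data) = (8/243) / (40/243) = 1/5.

0.2000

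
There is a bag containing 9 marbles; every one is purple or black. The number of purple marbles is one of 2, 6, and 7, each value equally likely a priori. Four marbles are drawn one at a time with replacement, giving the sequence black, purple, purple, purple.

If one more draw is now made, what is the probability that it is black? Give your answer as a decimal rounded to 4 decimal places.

0.2964

Compute the likelihood of the observed sequence for each case: P(data | r = 2) = (7/9)(2/9)(2/9)(2/9) = 0.0085353; P(data | r = 6) = (3/9)(6/9)(6/9)(6/9) = 0.098765; P(data | r = 7) = (2/9)(7/9)(7/9)(7/9) = 0.10456.
Multiplying each by its prior: 1/3 · 0.0085353 = 0.0028451, 1/3 · 0.098765 = 0.032922, 1/3 · 0.10456 = 0.034852; summing to 0.070619.
Normalising, the posterior is P(r = 2 | data) = 0.040288, P(r = 6 | data) = 0.46619, P(r = 7 | data) = 0.49353.
Averaging over the posterior, P(black next | data) = (7/9)(0.040288) + (1/3)(0.46619) + (2/9)(0.49353) = 0.2964.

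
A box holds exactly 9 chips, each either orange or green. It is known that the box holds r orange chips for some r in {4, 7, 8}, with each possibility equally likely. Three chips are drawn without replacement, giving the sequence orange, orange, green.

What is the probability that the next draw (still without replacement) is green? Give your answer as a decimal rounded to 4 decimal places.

0.2700

For each hypothesis, P(data | H) works out to: P(data | r = 4) = (4/9)(3/8)(5/7) = 5/42; P(data | r = 7) = (7/9)(6/8)(2/7) = 1/6; P(data | r = 8) = (8/9)(7/8)(1/7) = 1/9.
Multiplying each by its prior: 1/3 · 5/42 = 5/126, 1/3 · 1/6 = 1/18, 1/3 · 1/9 = 1/27; summing to 25/189.
The posterior is then P(r = 4 | data) = 3/10, P(r = 7 | data) = 21/50, P(r = 8 | data) = 7/25.
So P(green next | data) = Σ P(green next | H) P(H | data) = (2/3)(3/10) + (1/6)(21/50) + (0)(7/25) = 27/100.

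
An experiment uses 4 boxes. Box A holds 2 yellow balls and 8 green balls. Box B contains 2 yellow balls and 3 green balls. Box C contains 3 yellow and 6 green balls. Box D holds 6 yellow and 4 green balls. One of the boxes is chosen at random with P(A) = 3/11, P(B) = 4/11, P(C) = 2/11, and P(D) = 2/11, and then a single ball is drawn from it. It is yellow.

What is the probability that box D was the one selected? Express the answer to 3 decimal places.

0.295

The likelihood of this draw under each hypothesis: P(data | box A) = (2/10) = 1/5; P(data | box B) = (2/5) = 2/5; P(data | box C) = (3/9) = 1/3; P(data | box D) = (6/10) = 3/5.
The prior-weighted likelihoods are 3/11 · 1/5 = 3/55, 4/11 · 2/5 = 8/55, 2/11 · 1/3 = 2/33, 2/11 · 3/5 = 6/55; these sum to 61/165.
Therefore the posterior P(box D | data) = (6/55) / (61/165) = 18/61.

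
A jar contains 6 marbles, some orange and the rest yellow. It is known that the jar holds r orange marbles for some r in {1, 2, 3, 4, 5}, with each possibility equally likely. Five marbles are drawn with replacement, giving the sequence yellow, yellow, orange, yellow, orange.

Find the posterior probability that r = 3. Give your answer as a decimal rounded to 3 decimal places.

0.313

For each hypothesis, P(data | H) works out to: P(data | r = 1) = (5/6)(5/6)(1/6)(5/6)(1/6) = 0.016075; P(data | r = 2) = (4/6)(4/6)(2/6)(4/6)(2/6) = 0.032922; P(data | r = 3) = (3/6)(3/6)(3/6)(3/6)(3/6) = 0.03125; P(data | r = 4) = (2/6)(2/6)(4/6)(2/6)(4/6) = 0.016461; P(data | r = 5) = (1/6)(1/6)(5/6)(1/6)(5/6) = 0.003215.
Weighting by the prior gives 1/5 · 0.016075 = 0.003215, 1/5 · 0.032922 = 0.0065844, 1/5 · 0.03125 = 0.00625, 1/5 · 0.016461 = 0.0032922, 1/5 · 0.003215 = 0.000643; these sum to 0.019985.
By Bayes' rule, P(r = 3 | data) = (0.00625) / (0.019985) = 0.31274.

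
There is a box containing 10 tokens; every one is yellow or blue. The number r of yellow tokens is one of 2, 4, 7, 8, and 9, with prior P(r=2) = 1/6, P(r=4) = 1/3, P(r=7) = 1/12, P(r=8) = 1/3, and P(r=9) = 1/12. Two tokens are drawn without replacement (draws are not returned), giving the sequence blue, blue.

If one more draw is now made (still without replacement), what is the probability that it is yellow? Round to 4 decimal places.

For each hypothesis, P(data | H) works out to: P(data | r = 2) = (8/10)(7/9) = 28/45; P(data | r = 4) = (6/10)(5/9) = 1/3; P(data | r = 7) = (3/10)(2/9) = 1/15; P(data | r = 8) = (2/10)(1/9) = 1/45; P(data | r = 9) = (1/10)(0/9) = 0.
Weighting by the prior gives 1/6 · 28/45 = 14/135, 1/3 · 1/3 = 1/9, 1/12 · 1/15 = 1/180, 1/3 · 1/45 = 1/135, 1/12 · 0 = 0; summing to 41/180.
The posterior is then P(r = 2 | data) = 56/123, P(r = 4 | data) = 20/41, P(r = 7 | data) = 1/41, P(r = 8 | data) = 4/123, P(r = 9 | data) = 0.
The predictive probability is P(yellow next | data) = (1/4)(56/123) + (1/2)(20/41) + (7/8)(1/41) + (1)(4/123) = 135/328.

0.4116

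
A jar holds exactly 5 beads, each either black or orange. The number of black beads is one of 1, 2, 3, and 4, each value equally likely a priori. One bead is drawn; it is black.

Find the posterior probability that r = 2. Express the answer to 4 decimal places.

0.2000

Under each hypothesis, the probability of this draw is: P(data | r = 1) = (1/5) = 1/5; P(data | r = 2) = (2/5) = 2/5; P(data | r = 3) = (3/5) = 3/5; P(data | r = 4) = (4/5) = 4/5.
Weighting by the prior gives 1/4 · 1/5 = 1/20, 1/4 · 2/5 = 1/10, 1/4 · 3/5 = 3/20, 1/4 · 4/5 = 1/5; summing to 1/2.
By Bayes' rule, P(r = 2 | data) = (1/10) / (1/2) = 1/5.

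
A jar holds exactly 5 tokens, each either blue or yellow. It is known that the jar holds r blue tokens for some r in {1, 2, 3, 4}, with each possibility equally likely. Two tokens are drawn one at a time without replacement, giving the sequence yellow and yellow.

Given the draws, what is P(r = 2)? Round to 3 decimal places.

The likelihood of the observed sequence under each hypothesis: P(data | r = 1) = (4/5)(3/4) = 3/5; P(data | r = 2) = (3/5)(2/4) = 3/10; P(data | r = 3) = (2/5)(1/4) = 1/10; P(data | r = 4) = (1/5)(0/4) = 0.
The prior-weighted likelihoods are 1/4 · 3/5 = 3/20, 1/4 · 3/10 = 3/40, 1/4 · 1/10 = 1/40, 1/4 · 0 = 0; summing to 1/4.
So P(r = 2 | data) = (3/40) / (1/4) = 3/10.

0.300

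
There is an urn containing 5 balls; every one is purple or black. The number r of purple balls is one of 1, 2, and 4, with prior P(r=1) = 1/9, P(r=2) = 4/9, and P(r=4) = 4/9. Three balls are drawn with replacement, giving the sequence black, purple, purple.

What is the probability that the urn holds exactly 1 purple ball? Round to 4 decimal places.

For each hypothesis, P(data | H) works out to: P(data | r = 1) = (4/5)(1/5)(1/5) = 0.032; P(data | r = 2) = (3/5)(2/5)(2/5) = 0.096; P(data | r = 4) = (1/5)(4/5)(4/5) = 0.128.
Weighting by the prior gives 1/9 · 0.032 = 0.0035556, 4/9 · 0.096 = 0.042667, 4/9 · 0.128 = 0.056889; with total 0.10311.
Hence P(r = 1 | data) = (0.0035556) / (0.10311) = 0.034483.

0.0345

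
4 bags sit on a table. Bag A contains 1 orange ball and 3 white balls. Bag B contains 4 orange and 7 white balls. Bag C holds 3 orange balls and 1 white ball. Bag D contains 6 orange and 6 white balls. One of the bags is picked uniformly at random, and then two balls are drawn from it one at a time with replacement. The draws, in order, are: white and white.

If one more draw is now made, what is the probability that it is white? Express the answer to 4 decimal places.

Compute the likelihood of the observed sequence for each case: P(data | bag A) = (3/4)(3/4) = 0.5625; P(data | bag B) = (7/11)(7/11) = 0.40496; P(data | bag C) = (1/4)(1/4) = 0.0625; P(data | bag D) = (6/12)(6/12) = 0.25.
The prior-weighted likelihoods are 1/4 · 0.5625 = 0.14062, 1/4 · 0.40496 = 0.10124, 1/4 · 0.0625 = 0.015625, 1/4 · 0.25 = 0.0625; these sum to 0.31999.
Normalising, the posterior is P(bag A | data) = 0.43947, P(bag B | data) = 0.31638, P(bag C | data) = 0.04883, P(bag D | data) = 0.19532.
The predictive probability is P(white next | data) = (3/4)(0.43947) + (7/11)(0.31638) + (1/4)(0.04883) + (1/2)(0.19532) = 0.6408.

0.6408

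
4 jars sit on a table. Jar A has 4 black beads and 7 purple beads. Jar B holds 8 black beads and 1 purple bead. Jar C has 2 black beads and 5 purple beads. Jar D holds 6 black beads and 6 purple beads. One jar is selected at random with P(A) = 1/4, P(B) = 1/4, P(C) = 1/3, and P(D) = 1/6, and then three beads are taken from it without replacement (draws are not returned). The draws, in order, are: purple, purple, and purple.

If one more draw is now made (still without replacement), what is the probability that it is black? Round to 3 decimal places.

0.515

Compute the likelihood of the observed sequence for each case: P(data | jar A) = (7/11)(6/10)(5/9) = 7/33; P(data | jar B) = (1/9)(0/8) = 0; P(data | jar C) = (5/7)(4/6)(3/5) = 2/7; P(data | jar D) = (6/12)(5/11)(4/10) = 1/11.
The prior-weighted likelihoods are 1/4 · 7/33 = 7/132, 1/4 · 0 = 0, 1/3 · 2/7 = 2/21, 1/6 · 1/11 = 1/66; summing to 151/924.
Dividing through by the total gives posterior P(jar A | data) = 49/151, P(jar B | data) = 0, P(jar C | data) = 88/151, P(jar D | data) = 14/151.
The predictive probability is P(black next | data) = (1/2)(49/151) + (1/2)(88/151) + (2/3)(14/151) = 467/906.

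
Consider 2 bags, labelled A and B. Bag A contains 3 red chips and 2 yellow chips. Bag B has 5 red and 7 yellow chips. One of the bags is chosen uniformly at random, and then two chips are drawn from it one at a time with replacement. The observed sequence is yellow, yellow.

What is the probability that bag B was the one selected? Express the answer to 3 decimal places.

For each hypothesis, P(data | H) works out to: P(data | bag A) = (2/5)(2/5) = 0.16; P(data | bag B) = (7/12)(7/12) = 0.34028.
The prior-weighted likelihoods are 1/2 · 0.16 = 0.08, 1/2 · 0.34028 = 0.17014; these sum to 0.25014.
Hence P(bag B | data) = (0.17014) / (0.25014) = 0.68018.

0.680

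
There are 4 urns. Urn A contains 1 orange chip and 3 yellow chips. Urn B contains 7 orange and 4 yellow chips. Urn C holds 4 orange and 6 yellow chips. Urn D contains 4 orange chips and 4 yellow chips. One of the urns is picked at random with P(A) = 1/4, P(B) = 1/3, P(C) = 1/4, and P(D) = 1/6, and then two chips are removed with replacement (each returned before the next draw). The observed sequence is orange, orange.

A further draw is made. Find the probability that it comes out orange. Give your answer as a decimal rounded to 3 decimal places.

0.545

For each hypothesis, P(data | H) works out to: P(data | urn A) = (1/4)(1/4) = 0.0625; P(data | urn B) = (7/11)(7/11) = 0.40496; P(data | urn C) = (4/10)(4/10) = 0.16; P(data | urn D) = (4/8)(4/8) = 0.25.
Multiplying each by its prior: 1/4 · 0.0625 = 0.015625, 1/3 · 0.40496 = 0.13499, 1/4 · 0.16 = 0.04, 1/6 · 0.25 = 0.041667; these sum to 0.23228.
Dividing through by the total gives posterior P(urn A | data) = 0.067269, P(urn B | data) = 0.58114, P(urn C | data) = 0.17221, P(urn D | data) = 0.17938.
So P(orange next | data) = Σ P(orange next | H) P(H | data) = (1/4)(0.067269) + (7/11)(0.58114) + (2/5)(0.17221) + (1/2)(0.17938) = 0.54521.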